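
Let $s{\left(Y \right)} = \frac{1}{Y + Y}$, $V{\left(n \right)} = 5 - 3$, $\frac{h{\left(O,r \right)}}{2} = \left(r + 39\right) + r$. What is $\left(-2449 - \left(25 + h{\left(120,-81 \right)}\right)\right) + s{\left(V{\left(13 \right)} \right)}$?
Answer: $- \frac{8911}{4} \approx -2227.8$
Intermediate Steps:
$h{\left(O,r \right)} = 78 + 4 r$ ($h{\left(O,r \right)} = 2 \left(\left(r + 39\right) + r\right) = 2 \left(\left(39 + r\right) + r\right) = 2 \left(39 + 2 r\right) = 78 + 4 r$)
$V{\left(n \right)} = 2$ ($V{\left(n \right)} = 5 - 3 = 2$)
$s{\left(Y \right)} = \frac{1}{2 Y}$
$\left(-2449 - \left(25 + h{\left(120,-81 \right)}\right)\right) + s{\left(V{\left(13 \right)} \right)} = \left(-2449 - \left(103 - 324\right)\right) + \frac{1}{2 \cdot 2} = \left(-2449 - -221\right) + \frac{1}{2} \cdot \frac{1}{2} = \left(-2449 - -221\right) + \frac{1}{4} = \left(-2449 + \left(-25 + 246\right)\right) + \frac{1}{4} = \left(-2449 + 221\right) + \frac{1}{4} = -2228 + \frac{1}{4} = - \frac{8911}{4}$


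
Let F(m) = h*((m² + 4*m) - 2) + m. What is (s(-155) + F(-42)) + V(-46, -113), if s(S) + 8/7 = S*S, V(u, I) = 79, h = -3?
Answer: 134952/7 ≈ 19279.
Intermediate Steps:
F(m) = 6 - 11*m - 3*m² (F(m) = -3*((m² + 4*m) - 2) + m = -3*(-2 + m² + 4*m) + m = (6 - 12*m - 3*m²) + m = 6 - 11*m - 3*m²)
s(S) = -8/7 + S² (s(S) = -8/7 + S*S = -8/7 + S²)
(s(-155) + F(-42)) + V(-46, -113) = ((-8/7 + (-155)²) + (6 - 11*(-42) - 3*(-42)²)) + 79 = ((-8/7 + 24025) + (6 + 462 - 3*1764)) + 79 = (168167/7 + (6 + 462 - 5292)) + 79 = (168167/7 - 4824) + 79 = 134399/7 + 79 = 134952/7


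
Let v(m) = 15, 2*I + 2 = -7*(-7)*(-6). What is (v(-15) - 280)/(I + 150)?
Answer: -265/2 ≈ -132.50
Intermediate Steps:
I = -148 (I = -1 + (-7*(-7)*(-6))/2 = -1 + (49*(-6))/2 = -1 + (½)*(-294) = -1 - 147 = -148)
(v(-15) - 280)/(I + 150) = (15 - 280)/(-148 + 150) = -265/2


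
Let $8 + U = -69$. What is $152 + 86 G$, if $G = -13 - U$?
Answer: $5656$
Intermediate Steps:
$U = -77$ ($U = -8 - 69 = -77$)
$G = 64$ ($G = -13 - -77 = -13 + 77 = 64$)
$152 + 86 G = 152 + 86 \cdot 64 = 152 + 5504 = 5656$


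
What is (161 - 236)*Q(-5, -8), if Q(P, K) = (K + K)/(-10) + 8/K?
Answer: -45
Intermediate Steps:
Q(P, K) = 8/K - K/5 (Q(P, K) = (2*K)*(-⅒) + 8/K = -K/5 + 8/K = 8/K - K/5)
(161 - 236)*Q(-5, -8) = (161 - 236)*(8/(-8) - ⅕*(-8)) = -75*(8*(-⅛) + 8/5) = -75*(-1 + 8/5) = -75*⅗ = -45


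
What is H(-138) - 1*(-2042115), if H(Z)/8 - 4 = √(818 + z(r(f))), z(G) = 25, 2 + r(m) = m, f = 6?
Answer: 2042147 + 8*√843 ≈ 2.0424e+6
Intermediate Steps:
r(m) = -2 + m
H(Z) = 32 + 8*√843 (H(Z) = 32 + 8*√(818 + 25) = 32 + 8*√843)
H(-138) - 1*(-2042115) = (32 + 8*√843) - 1*(-2042115) = (32 + 8*√843) + 2042115 = 2042147 + 8*√843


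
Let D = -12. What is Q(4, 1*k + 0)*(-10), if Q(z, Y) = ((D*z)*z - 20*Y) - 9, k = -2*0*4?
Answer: 2010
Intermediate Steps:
k = 0 (k = 0*4 = 0)
Q(z, Y) = -9 - 20*Y - 12*z² (Q(z, Y) = ((-12*z)*z - 20*Y) - 9 = (-12*z² - 20*Y) - 9 = (-20*Y - 12*z²) - 9 = -9 - 20*Y - 12*z²)
Q(4, 1*k + 0)*(-10) = (-9 - 20*(1*0 + 0) - 12*4²)*(-10) = (-9 - 20*(0 + 0) - 12*16)*(-10) = (-9 - 20*0 - 192)*(-10) = (-9 + 0 - 192)*(-10) = -201*(-10) = 2010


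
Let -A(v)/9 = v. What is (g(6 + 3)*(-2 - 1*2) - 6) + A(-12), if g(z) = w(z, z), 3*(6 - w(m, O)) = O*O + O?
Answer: 198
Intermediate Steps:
A(v) = -9*v
w(m, O) = 6 - O/3 - O²/3 (w(m, O) = 6 - (O*O + O)/3 = 6 - (O² + O)/3 = 6 - (O + O²)/3 = 6 + (-O/3 - O²/3) = 6 - O/3 - O²/3)
g(z) = 6 - z/3 - z²/3
(g(6 + 3)*(-2 - 1*2) - 6) + A(-12) = ((6 - (6 + 3)/3 - (6 + 3)²/3)*(-2 - 1*2) - 6) - 9*(-12) = ((6 - ⅓*9 - ⅓*9²)*(-2 - 2) - 6) + 108 = ((6 - 3 - ⅓*81)*(-4) - 6) + 108 = ((6 - 3 - 27)*(-4) - 6) + 108 = (-24*(-4) - 6) + 108 = (96 - 6) + 108 = 90 + 108 = 198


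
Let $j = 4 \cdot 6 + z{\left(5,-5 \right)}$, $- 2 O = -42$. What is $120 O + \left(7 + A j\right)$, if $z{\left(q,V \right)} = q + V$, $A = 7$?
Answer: $2695$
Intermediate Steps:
$O = 21$ ($O = \left(- \frac{1}{2}\right) \left(-42\right) = 21$)
$z{\left(q,V \right)} = V + q$
$j = 24$ ($j = 4 \cdot 6 + \left(-5 + 5\right) = 24 + 0 = 24$)
$120 O + \left(7 + A j\right) = 120 \cdot 21 + \left(7 + 7 \cdot 24\right) = 2520 + \left(7 + 168\right) = 2520 + 175 = 2695$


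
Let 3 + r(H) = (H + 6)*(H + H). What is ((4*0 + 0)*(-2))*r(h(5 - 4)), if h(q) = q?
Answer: 0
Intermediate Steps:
r(H) = -3 + 2*H*(6 + H) (r(H) = -3 + (H + 6)*(H + H) = -3 + (6 + H)*(2*H) = -3 + 2*H*(6 + H))
((4*0 + 0)*(-2))*r(h(5 - 4)) = ((4*0 + 0)*(-2))*(-3 + 2*(5 - 4)² + 12*(5 - 4)) = ((0 + 0)*(-2))*(-3 + 2*1² + 12*1) = (0*(-2))*(-3 + 2*1 + 12) = 0*(-3 + 2 + 12) = 0*11 = 0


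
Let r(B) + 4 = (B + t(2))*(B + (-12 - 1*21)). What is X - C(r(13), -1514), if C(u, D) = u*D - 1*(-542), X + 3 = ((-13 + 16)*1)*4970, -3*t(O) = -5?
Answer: -1307393/3 ≈ -4.3580e+5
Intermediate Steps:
t(O) = 5/3 (t(O) = -⅓*(-5) = 5/3)
r(B) = -4 + (-33 + B)*(5/3 + B) (r(B) = -4 + (B + 5/3)*(B + (-12 - 1*21)) = -4 + (5/3 + B)*(B + (-12 - 21)) = -4 + (5/3 + B)*(B - 33) = -4 + (5/3 + B)*(-33 + B) = -4 + (-33 + B)*(5/3 + B))
X = 14907 (X = -3 + ((-13 + 16)*1)*4970 = -3 + (3*1)*4970 = -3 + 3*4970 = -3 + 14910 = 14907)
C(u, D) = 542 + D*u (C(u, D) = D*u + 542 = 542 + D*u)
X - C(r(13), -1514) = 14907 - (542 - 1514*(-59 + 13² - 94/3*13)) = 14907 - (542 - 1514*(-59 + 169 - 1222/3)) = 14907 - (542 - 1514*(-892/3)) = 14907 - (542 + 1350488/3) = 14907 - 1*1352114/3 = 14907 - 1352114/3 = -1307393/3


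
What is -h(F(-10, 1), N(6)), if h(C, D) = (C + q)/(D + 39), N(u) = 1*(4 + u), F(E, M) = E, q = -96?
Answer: 106/49 ≈ 2.1633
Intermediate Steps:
N(u) = 4 + u
h(C, D) = (-96 + C)/(39 + D) (h(C, D) = (C - 96)/(D + 39) = (-96 + C)/(39 + D))
-h(F(-10, 1), N(6)) = -(-96 - 10)/(39 + (4 + 6)) = -(-106)/(39 + 10) = -(-106)/49 = -1*(-106/49) = 106/49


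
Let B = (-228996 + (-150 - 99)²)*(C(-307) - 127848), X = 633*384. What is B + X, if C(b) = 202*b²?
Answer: -3157950354678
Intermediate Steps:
X = 243072
B = -3157950597750 (B = (-228996 + (-150 - 99)²)*(202*(-307)² - 127848) = (-228996 + (-249)²)*(202*94249 - 127848) = (-228996 + 62001)*(19038298 - 127848) = -166995*18910450 = -3157950597750)
B + X = -3157950597750 + 243072 = -3157950354678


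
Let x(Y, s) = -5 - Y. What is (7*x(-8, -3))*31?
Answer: 651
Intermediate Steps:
(7*x(-8, -3))*31 = (7*(-5 - 1*(-8)))*31 = (7*(-5 + 8))*31 = (7*3)*31 = 21*31 = 651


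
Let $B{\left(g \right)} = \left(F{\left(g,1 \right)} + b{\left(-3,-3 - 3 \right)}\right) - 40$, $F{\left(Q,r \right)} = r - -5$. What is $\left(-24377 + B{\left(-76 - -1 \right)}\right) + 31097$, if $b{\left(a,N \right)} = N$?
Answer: $6680$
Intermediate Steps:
$F{\left(Q,r \right)} = 5 + r$ ($F{\left(Q,r \right)} = r + 5 = 5 + r$)
$B{\left(g \right)} = -40$ ($B{\left(g \right)} = \left(\left(5 + 1\right) - 6\right) - 40 = \left(6 - 6\right) - 40 = 0 - 40 = -40$)
$\left(-24377 + B{\left(-76 - -1 \right)}\right) + 31097 = \left(-24377 - 40\right) + 31097 = -24417 + 31097 = 6680$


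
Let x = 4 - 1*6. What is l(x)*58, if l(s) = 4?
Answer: 232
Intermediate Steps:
x = -2 (x = 4 - 6 = -2)
l(x)*58 = 4*58 = 232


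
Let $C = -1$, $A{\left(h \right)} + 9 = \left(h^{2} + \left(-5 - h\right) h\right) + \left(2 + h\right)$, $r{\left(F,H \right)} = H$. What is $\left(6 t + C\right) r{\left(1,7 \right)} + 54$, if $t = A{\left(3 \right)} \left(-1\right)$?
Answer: $845$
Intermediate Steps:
$A{\left(h \right)} = -7 + h + h^{2} + h \left(-5 - h\right)$ ($A{\left(h \right)} = -9 + \left(\left(h^{2} + \left(-5 - h\right) h\right) + \left(2 + h\right)\right) = -9 + \left(\left(h^{2} + h \left(-5 - h\right)\right) + \left(2 + h\right)\right) = -9 + \left(2 + h + h^{2} + h \left(-5 - h\right)\right) = -7 + h + h^{2} + h \left(-5 - h\right)$)
$t = 19$ ($t = \left(-7 - 12\right) \left(-1\right) = \left(-19\right) \left(-1\right) = 19$)
$\left(6 t + C\right) r{\left(1,7 \right)} + 54 = \left(6 \cdot 19 - 1\right) 7 + 54 = \left(114 - 1\right) 7 + 54 = 113 \cdot 7 + 54 = 791 + 54 = 845$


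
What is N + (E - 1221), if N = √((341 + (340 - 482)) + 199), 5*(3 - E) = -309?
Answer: -5781/5 + √398 ≈ -1136.3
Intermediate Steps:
E = 324/5 (E = 3 - ⅕*(-309) = 3 + 309/5 = 324/5 ≈ 64.800)
N = √398 (N = √((341 - 142) + 199) = √(199 + 199) = √398 ≈ 19.950)
N + (E - 1221) = √398 + (324/5 - 1221) = √398 - 5781/5 = -5781/5 + √398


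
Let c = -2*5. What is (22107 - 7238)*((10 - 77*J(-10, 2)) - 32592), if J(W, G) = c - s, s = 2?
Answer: -470722802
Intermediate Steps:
c = -10
J(W, G) = -12 (J(W, G) = -10 - 1*2 = -10 - 2 = -12)
(22107 - 7238)*((10 - 77*J(-10, 2)) - 32592) = (22107 - 7238)*((10 - 77*(-12)) - 32592) = 14869*((10 + 924) - 32592) = 14869*(934 - 32592) = 14869*(-31658) = -470722802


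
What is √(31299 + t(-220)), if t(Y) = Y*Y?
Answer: √79699 ≈ 282.31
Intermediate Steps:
t(Y) = Y²
√(31299 + t(-220)) = √(31299 + (-220)²) = √(31299 + 48400) = √79699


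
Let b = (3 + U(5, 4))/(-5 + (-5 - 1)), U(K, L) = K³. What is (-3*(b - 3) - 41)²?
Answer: 1024/121 ≈ 8.4628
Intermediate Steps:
b = -128/11 (b = (3 + 5³)/(-5 + (-5 - 1)) = (3 + 125)/(-5 - 6) = 128/(-11) = 128*(-1/11) = -128/11 ≈ -11.636)
(-3*(b - 3) - 41)² = (-3*(-128/11 - 3) - 41)² = (-3*(-161/11) - 41)² = (483/11 - 41)² = (32/11)² = 1024/121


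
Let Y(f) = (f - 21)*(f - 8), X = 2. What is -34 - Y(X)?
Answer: -148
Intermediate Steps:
Y(f) = (-21 + f)*(-8 + f)
-34 - Y(X) = -34 - (168 + 2² - 29*2) = -34 - (168 + 4 - 58) = -34 - 1*114 = -34 - 114 = -148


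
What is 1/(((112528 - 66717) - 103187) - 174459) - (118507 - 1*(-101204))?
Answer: -50936699686/231835 ≈ -2.1971e+5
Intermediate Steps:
1/(((112528 - 66717) - 103187) - 174459) - (118507 - 1*(-101204)) = 1/((45811 - 103187) - 174459) - (118507 + 101204) = 1/(-57376 - 174459) - 1*219711 = 1/(-231835) - 219711 = -1/231835 - 219711 = -50936699686/231835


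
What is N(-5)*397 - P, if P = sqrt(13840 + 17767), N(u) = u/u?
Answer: 397 - sqrt(31607) ≈ 219.22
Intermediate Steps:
N(u) = 1
P = sqrt(31607) ≈ 177.78
N(-5)*397 - P = 1*397 - sqrt(31607) = 397 - sqrt(31607)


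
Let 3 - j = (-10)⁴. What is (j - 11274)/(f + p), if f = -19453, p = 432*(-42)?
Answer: 21271/37597 ≈ 0.56576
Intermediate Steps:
j = -9997 (j = 3 - 1*(-10)⁴ = 3 - 1*10000 = 3 - 10000 = -9997)
p = -18144
(j - 11274)/(f + p) = (-9997 - 11274)/(-19453 - 18144) = -21271/(-37597) = -21271*(-1/37597) = 21271/37597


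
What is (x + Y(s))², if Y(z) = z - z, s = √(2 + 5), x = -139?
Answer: 19321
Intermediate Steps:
s = √7 ≈ 2.6458
Y(z) = 0
(x + Y(s))² = (-139 + 0)² = (-139)² = 19321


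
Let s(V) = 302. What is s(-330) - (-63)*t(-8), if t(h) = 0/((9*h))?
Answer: 302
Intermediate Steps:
t(h) = 0 (t(h) = 0*(1/(9*h)) = 0)
s(-330) - (-63)*t(-8) = 302 - (-63)*0 = 302 - 1*0 = 302 + 0 = 302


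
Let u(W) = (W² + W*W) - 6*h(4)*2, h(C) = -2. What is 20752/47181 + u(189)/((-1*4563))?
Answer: -364127330/23920767 ≈ -15.222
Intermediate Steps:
u(W) = 24 + 2*W² (u(W) = (W² + W*W) - 6*(-2)*2 = (W² + W²) + 12*2 = 2*W² + 24 = 24 + 2*W²)
20752/47181 + u(189)/((-1*4563)) = 20752/47181 + (24 + 2*189²)/((-1*4563)) = 20752*(1/47181) + (24 + 2*35721)/(-4563) = 20752/47181 + (24 + 71442)*(-1/4563) = 20752/47181 + 71466*(-1/4563) = 20752/47181 - 23822/1521 = -364127330/23920767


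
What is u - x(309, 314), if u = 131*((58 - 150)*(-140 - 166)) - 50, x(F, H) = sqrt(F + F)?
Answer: 3687862 - sqrt(618) ≈ 3.6878e+6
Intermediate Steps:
x(F, H) = sqrt(2)*sqrt(F) (x(F, H) = sqrt(2*F) = sqrt(2)*sqrt(F))
u = 3687862 (u = 131*(-92*(-306)) - 50 = 131*28152 - 50 = 3687912 - 50 = 3687862)
u - x(309, 314) = 3687862 - sqrt(2)*sqrt(309) = 3687862 - sqrt(618)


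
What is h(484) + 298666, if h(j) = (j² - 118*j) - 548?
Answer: 475262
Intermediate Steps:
h(j) = -548 + j² - 118*j
h(484) + 298666 = (-548 + 484² - 118*484) + 298666 = (-548 + 234256 - 57112) + 298666 = 176596 + 298666 = 475262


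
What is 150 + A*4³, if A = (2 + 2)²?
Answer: 1174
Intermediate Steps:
A = 16 (A = 4² = 16)
150 + A*4³ = 150 + 16*4³ = 150 + 16*64 = 150 + 1024 = 1174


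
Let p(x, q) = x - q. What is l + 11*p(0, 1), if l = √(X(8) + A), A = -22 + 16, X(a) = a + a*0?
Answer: -11 + √2 ≈ -9.5858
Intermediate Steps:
X(a) = a (X(a) = a + 0 = a)
A = -6
l = √2 (l = √(8 - 6) = √2 ≈ 1.4142)
l + 11*p(0, 1) = √2 + 11*(0 - 1*1) = √2 + 11*(0 - 1) = √2 + 11*(-1) = √2 - 11 = -11 + √2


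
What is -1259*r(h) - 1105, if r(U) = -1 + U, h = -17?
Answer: 21557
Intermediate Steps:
-1259*r(h) - 1105 = -1259*(-1 - 17) - 1105 = -1259*(-18) - 1105 = 22662 - 1105 = 21557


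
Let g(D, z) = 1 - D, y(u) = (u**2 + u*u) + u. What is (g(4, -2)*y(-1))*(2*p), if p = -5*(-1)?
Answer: -30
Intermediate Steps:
y(u) = u + 2*u**2 (y(u) = (u**2 + u**2) + u = 2*u**2 + u = u + 2*u**2)
p = 5
(g(4, -2)*y(-1))*(2*p) = ((1 - 1*4)*(-(1 + 2*(-1))))*(2*5) = ((1 - 4)*(-(1 - 2)))*10 = -(-3)*(-1)*10 = -3*1*10 = -3*10 = -30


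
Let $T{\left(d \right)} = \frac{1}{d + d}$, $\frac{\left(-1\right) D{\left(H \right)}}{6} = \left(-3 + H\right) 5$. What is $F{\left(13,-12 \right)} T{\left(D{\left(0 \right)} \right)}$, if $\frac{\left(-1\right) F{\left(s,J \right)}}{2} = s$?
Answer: $- \frac{13}{90} \approx -0.14444$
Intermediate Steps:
$F{\left(s,J \right)} = - 2 s$
$D{\left(H \right)} = 90 - 30 H$ ($D{\left(H \right)} = - 6 \left(-3 + H\right) 5 = - 6 \left(-15 + 5 H\right) = 90 - 30 H$)
$T{\left(d \right)} = \frac{1}{2 d}$
$F{\left(13,-12 \right)} T{\left(D{\left(0 \right)} \right)} = \left(-2\right) 13 \frac{1}{2 \left(90 - 0\right)} = - 26 \frac{1}{2 \left(90 + 0\right)} = - 26 \frac{1}{2 \cdot 90} = - 26 \cdot \frac{1}{2} \cdot \frac{1}{90} = \left(-26\right) \frac{1}{180} = - \frac{13}{90}$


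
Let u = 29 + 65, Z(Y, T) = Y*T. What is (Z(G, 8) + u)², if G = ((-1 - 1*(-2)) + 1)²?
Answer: 15876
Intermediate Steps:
G = 4 (G = ((-1 + 2) + 1)² = (1 + 1)² = 2² = 4)
Z(Y, T) = T*Y
u = 94
(Z(G, 8) + u)² = (8*4 + 94)² = (32 + 94)² = 126² = 15876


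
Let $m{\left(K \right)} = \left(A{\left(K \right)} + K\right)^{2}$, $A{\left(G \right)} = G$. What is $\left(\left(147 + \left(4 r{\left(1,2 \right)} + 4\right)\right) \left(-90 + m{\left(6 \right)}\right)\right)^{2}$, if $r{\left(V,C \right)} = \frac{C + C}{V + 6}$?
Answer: $\frac{3357275364}{49} \approx 6.8516 \cdot 10^{7}$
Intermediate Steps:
$r{\left(V,C \right)} = \frac{2 C}{6 + V}$
$m{\left(K \right)} = 4 K^{2}$ ($m{\left(K \right)} = \left(K + K\right)^{2} = \left(2 K\right)^{2} = 4 K^{2}$)
$\left(\left(147 + \left(4 r{\left(1,2 \right)} + 4\right)\right) \left(-90 + m{\left(6 \right)}\right)\right)^{2} = \left(\left(147 + \left(4 \cdot 2 \cdot 2 \frac{1}{6 + 1} + 4\right)\right) \left(-90 + 4 \cdot 6^{2}\right)\right)^{2} = \left(\left(147 + \left(4 \cdot 2 \cdot 2 \cdot \frac{1}{7} + 4\right)\right) \left(-90 + 4 \cdot 36\right)\right)^{2} = \left(\left(147 + \left(4 \cdot 2 \cdot 2 \cdot \frac{1}{7} + 4\right)\right) \left(-90 + 144\right)\right)^{2} = \left(\left(147 + \left(4 \cdot \frac{4}{7} + 4\right)\right) 54\right)^{2} = \left(\left(147 + \left(\frac{16}{7} + 4\right)\right) 54\right)^{2} = \left(\left(147 + \frac{44}{7}\right) 54\right)^{2} = \left(\frac{1073}{7} \cdot 54\right)^{2} = \left(\frac{57942}{7}\right)^{2} = \frac{3357275364}{49}$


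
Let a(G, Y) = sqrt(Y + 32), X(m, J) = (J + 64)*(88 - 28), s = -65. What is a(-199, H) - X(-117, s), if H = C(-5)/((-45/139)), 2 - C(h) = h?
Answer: 60 + sqrt(2335)/15 ≈ 63.221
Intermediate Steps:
C(h) = 2 - h
X(m, J) = 3840 + 60*J (X(m, J) = (64 + J)*60 = 3840 + 60*J)
H = -973/45 (H = (2 - 1*(-5))/((-45/139)) = (2 + 5)/((-45*1/139)) = 7/(-45/139) = 7*(-139/45) = -973/45 ≈ -21.622)
a(G, Y) = sqrt(32 + Y)
a(-199, H) - X(-117, s) = sqrt(32 - 973/45) - (3840 + 60*(-65)) = sqrt(467/45) - (3840 - 3900) = sqrt(2335)/15 - 1*(-60) = sqrt(2335)/15 + 60 = 60 + sqrt(2335)/15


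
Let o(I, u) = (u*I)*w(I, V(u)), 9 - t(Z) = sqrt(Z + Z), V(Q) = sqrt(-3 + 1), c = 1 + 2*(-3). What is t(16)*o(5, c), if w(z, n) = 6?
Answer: -1350 + 600*sqrt(2) ≈ -501.47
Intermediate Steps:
c = -5 (c = 1 - 6 = -5)
V(Q) = I*sqrt(2) (V(Q) = sqrt(-2) = I*sqrt(2))
t(Z) = 9 - sqrt(2)*sqrt(Z) (t(Z) = 9 - sqrt(Z + Z) = 9 - sqrt(2*Z) = 9 - sqrt(2)*sqrt(Z))
o(I, u) = 6*I*u (o(I, u) = (u*I)*6 = (I*u)*6 = 6*I*u)
t(16)*o(5, c) = (9 - sqrt(2)*sqrt(16))*(6*5*(-5)) = (9 - 1*sqrt(2)*4)*(-150) = (9 - 4*sqrt(2))*(-150) = -1350 + 600*sqrt(2)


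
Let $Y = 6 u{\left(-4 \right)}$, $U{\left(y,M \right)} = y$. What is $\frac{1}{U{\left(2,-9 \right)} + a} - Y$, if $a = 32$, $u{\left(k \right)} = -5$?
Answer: $\frac{1021}{34} \approx 30.029$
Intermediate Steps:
$Y = -30$ ($Y = 6 \left(-5\right) = -30$)
$\frac{1}{U{\left(2,-9 \right)} + a} - Y = \frac{1}{2 + 32} - -30 = \frac{1}{34} + 30 = \frac{1021}{34}$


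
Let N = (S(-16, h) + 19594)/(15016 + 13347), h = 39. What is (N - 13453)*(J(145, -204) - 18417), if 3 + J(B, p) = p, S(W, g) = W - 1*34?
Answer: 7105947996480/28363 ≈ 2.5054e+8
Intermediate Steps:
S(W, g) = -34 + W (S(W, g) = W - 34 = -34 + W)
J(B, p) = -3 + p
N = 19544/28363 (N = ((-34 - 16) + 19594)/(15016 + 13347) = (-50 + 19594)/28363 = 19544*(1/28363) = 19544/28363 ≈ 0.68907)
(N - 13453)*(J(145, -204) - 18417) = (19544/28363 - 13453)*((-3 - 204) - 18417) = -381547895*(-207 - 18417)/28363 = -381547895/28363*(-18624) = 7105947996480/28363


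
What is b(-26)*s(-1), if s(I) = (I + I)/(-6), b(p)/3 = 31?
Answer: 31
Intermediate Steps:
b(p) = 93 (b(p) = 3*31 = 93)
s(I) = -I/3
b(-26)*s(-1) = 93*(-⅓*(-1)) = 93*(⅓) = 31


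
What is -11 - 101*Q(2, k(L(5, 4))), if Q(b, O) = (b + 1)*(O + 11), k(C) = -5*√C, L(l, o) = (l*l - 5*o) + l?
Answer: -3344 + 1515*√10 ≈ 1446.9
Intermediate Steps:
L(l, o) = l + l² - 5*o (L(l, o) = (l² - 5*o) + l = l + l² - 5*o)
Q(b, O) = (1 + b)*(11 + O)
-11 - 101*Q(2, k(L(5, 4))) = -11 - 101*(11 - 5*√(5 + 5² - 5*4) + 11*2 - 5*√(5 + 5² - 5*4)*2) = -11 - 101*(11 - 5*√(5 + 25 - 20) + 22 - 5*√(5 + 25 - 20)*2) = -11 - 101*(11 - 5*√10 + 22 - 5*√10*2) = -11 - 101*(11 - 5*√10 + 22 - 10*√10) = -11 - 101*(33 - 15*√10) = -11 + (-3333 + 1515*√10) = -3344 + 1515*√10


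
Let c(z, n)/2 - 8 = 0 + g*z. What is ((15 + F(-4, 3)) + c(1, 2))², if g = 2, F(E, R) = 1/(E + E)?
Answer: 77841/64 ≈ 1216.3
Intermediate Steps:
F(E, R) = 1/(2*E)
c(z, n) = 16 + 4*z (c(z, n) = 16 + 2*(0 + 2*z) = 16 + 2*(2*z) = 16 + 4*z)
((15 + F(-4, 3)) + c(1, 2))² = ((15 + (½)/(-4)) + (16 + 4*1))² = ((15 + (½)*(-¼)) + (16 + 4))² = ((15 - ⅛) + 20)² = (119/8 + 20)² = (279/8)² = 77841/64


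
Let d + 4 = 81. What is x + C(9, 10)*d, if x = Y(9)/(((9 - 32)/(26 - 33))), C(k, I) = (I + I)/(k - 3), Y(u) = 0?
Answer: 770/3 ≈ 256.67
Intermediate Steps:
d = 77 (d = -4 + 81 = 77)
C(k, I) = 2*I/(-3 + k) (C(k, I) = (2*I)/(-3 + k) = 2*I/(-3 + k))
x = 0 (x = 0/(((9 - 32)/(26 - 33))) = 0/((-23/(-7))) = 0/((-23*(-⅐))) = 0/(23/7) = 0*(7/23) = 0)
x + C(9, 10)*d = 0 + (2*10/(-3 + 9))*77 = 0 + (2*10/6)*77 = 0 + (2*10*(⅙))*77 = 0 + (10/3)*77 = 0 + 770/3 = 770/3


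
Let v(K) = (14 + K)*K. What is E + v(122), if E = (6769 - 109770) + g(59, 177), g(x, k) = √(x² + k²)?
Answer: -86409 + 59*√10 ≈ -86222.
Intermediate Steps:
g(x, k) = √(k² + x²)
v(K) = K*(14 + K)
E = -103001 + 59*√10 (E = (6769 - 109770) + √(177² + 59²) = -103001 + √(31329 + 3481) = -103001 + √34810 = -103001 + 59*√10 ≈ -1.0281e+5)
E + v(122) = (-103001 + 59*√10) + 122*(14 + 122) = (-103001 + 59*√10) + 122*136 = (-103001 + 59*√10) + 16592 = -86409 + 59*√10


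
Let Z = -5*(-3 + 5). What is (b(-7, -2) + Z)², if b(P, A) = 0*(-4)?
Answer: 100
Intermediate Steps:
Z = -10 (Z = -5*2 = -10)
b(P, A) = 0
(b(-7, -2) + Z)² = (0 - 10)² = (-10)² = 100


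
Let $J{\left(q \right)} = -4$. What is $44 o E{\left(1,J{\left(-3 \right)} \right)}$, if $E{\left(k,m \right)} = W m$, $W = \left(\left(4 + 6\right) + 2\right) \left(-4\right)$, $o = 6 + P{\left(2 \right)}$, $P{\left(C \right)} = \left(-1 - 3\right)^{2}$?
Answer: $185856$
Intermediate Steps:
$P{\left(C \right)} = 16$ ($P{\left(C \right)} = \left(-4\right)^{2} = 16$)
$o = 22$ ($o = 6 + 16 = 22$)
$W = -48$ ($W = \left(10 + 2\right) \left(-4\right) = 12 \left(-4\right) = -48$)
$E{\left(k,m \right)} = - 48 m$
$44 o E{\left(1,J{\left(-3 \right)} \right)} = 44 \cdot 22 \left(\left(-48\right) \left(-4\right)\right) = 968 \cdot 192 = 185856$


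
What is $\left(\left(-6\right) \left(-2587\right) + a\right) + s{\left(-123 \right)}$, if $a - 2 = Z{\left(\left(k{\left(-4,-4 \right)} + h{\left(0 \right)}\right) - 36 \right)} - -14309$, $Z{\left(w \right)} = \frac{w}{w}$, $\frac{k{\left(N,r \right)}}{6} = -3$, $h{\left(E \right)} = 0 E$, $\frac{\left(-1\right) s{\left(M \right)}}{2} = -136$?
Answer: $30106$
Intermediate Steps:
$s{\left(M \right)} = 272$ ($s{\left(M \right)} = \left(-2\right) \left(-136\right) = 272$)
$h{\left(E \right)} = 0$
$k{\left(N,r \right)} = -18$ ($k{\left(N,r \right)} = 6 \left(-3\right) = -18$)
$Z{\left(w \right)} = 1$
$a = 14312$ ($a = 2 + \left(1 - -14309\right) = 2 + \left(1 + 14309\right) = 2 + 14310 = 14312$)
$\left(\left(-6\right) \left(-2587\right) + a\right) + s{\left(-123 \right)} = \left(\left(-6\right) \left(-2587\right) + 14312\right) + 272 = \left(15522 + 14312\right) + 272 = 29834 + 272 = 30106$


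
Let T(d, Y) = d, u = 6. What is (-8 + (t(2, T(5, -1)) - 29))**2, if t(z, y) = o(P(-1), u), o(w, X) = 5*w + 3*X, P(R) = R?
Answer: 576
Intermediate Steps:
o(w, X) = 3*X + 5*w
t(z, y) = 13 (t(z, y) = 3*6 + 5*(-1) = 18 - 5 = 13)
(-8 + (t(2, T(5, -1)) - 29))**2 = (-8 + (13 - 29))**2 = (-8 - 16)**2 = (-24)**2 = 576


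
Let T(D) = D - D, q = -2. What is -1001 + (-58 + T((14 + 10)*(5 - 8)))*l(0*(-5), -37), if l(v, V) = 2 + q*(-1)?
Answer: -1233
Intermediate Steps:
T(D) = 0
l(v, V) = 4 (l(v, V) = 2 - 2*(-1) = 2 + 2 = 4)
-1001 + (-58 + T((14 + 10)*(5 - 8)))*l(0*(-5), -37) = -1001 + (-58 + 0)*4 = -1001 - 58*4 = -1001 - 232 = -1233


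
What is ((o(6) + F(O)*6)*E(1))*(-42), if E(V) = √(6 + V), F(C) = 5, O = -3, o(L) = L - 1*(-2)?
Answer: -1596*√7 ≈ -4222.6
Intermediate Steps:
o(L) = 2 + L (o(L) = L + 2 = 2 + L)
((o(6) + F(O)*6)*E(1))*(-42) = (((2 + 6) + 5*6)*√(6 + 1))*(-42) = ((8 + 30)*√7)*(-42) = (38*√7)*(-42) = -1596*√7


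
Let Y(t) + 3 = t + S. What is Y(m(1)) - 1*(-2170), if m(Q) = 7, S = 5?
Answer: 2179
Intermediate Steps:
Y(t) = 2 + t (Y(t) = -3 + (t + 5) = -3 + (5 + t) = 2 + t)
Y(m(1)) - 1*(-2170) = (2 + 7) - 1*(-2170) = 9 + 2170 = 2179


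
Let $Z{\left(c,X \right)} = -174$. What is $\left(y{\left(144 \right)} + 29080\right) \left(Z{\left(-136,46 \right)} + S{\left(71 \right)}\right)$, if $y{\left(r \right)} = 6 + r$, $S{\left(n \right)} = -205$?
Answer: $-11078170$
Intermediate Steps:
$\left(y{\left(144 \right)} + 29080\right) \left(Z{\left(-136,46 \right)} + S{\left(71 \right)}\right) = \left(\left(6 + 144\right) + 29080\right) \left(-174 - 205\right) = \left(150 + 29080\right) \left(-379\right) = 29230 \left(-379\right) = -11078170$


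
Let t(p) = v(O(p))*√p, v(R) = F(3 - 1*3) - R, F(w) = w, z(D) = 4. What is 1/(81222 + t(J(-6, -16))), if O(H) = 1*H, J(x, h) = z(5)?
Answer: 1/81214 ≈ 1.2313e-5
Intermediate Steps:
J(x, h) = 4
O(H) = H
v(R) = -R (v(R) = (3 - 1*3) - R = (3 - 3) - R = 0 - R = -R)
t(p) = -p^(3/2) (t(p) = (-p)*√p = -p^(3/2))
1/(81222 + t(J(-6, -16))) = 1/(81222 - 4^(3/2)) = 1/(81222 - 1*8) = 1/(81222 - 8) = 1/81214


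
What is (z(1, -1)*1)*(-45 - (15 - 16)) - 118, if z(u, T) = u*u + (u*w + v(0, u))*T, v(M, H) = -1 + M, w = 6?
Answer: 58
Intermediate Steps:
z(u, T) = u² + T*(-1 + 6*u) (z(u, T) = u*u + (u*6 + (-1 + 0))*T = u² + (6*u - 1)*T = u² + (-1 + 6*u)*T = u² + T*(-1 + 6*u))
(z(1, -1)*1)*(-45 - (15 - 16)) - 118 = ((1² - 1*(-1) + 6*(-1)*1)*1)*(-45 - (15 - 16)) - 118 = ((1 + 1 - 6)*1)*(-45 - 1*(-1)) - 118 = (-4*1)*(-45 + 1) - 118 = -4*(-44) - 118 = 176 - 118 = 58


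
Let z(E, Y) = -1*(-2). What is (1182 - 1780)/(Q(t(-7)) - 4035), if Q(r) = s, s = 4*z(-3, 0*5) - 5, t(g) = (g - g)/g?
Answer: 299/2016 ≈ 0.14831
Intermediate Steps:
z(E, Y) = 2
t(g) = 0 (t(g) = 0/g = 0)
s = 3 (s = 4*2 - 5 = 8 - 5 = 3)
Q(r) = 3
(1182 - 1780)/(Q(t(-7)) - 4035) = (1182 - 1780)/(3 - 4035) = -598/(-4032) = -598*(-1/4032) = 299/2016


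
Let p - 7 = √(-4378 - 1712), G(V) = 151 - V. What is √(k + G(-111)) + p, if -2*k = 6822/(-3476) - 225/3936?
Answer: 7 + √21367775288827/285032 + I*√6090 ≈ 23.218 + 78.038*I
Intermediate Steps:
k = 2302791/2280256 (k = -(6822/(-3476) - 225/3936)/2 = -(6822*(-1/3476) - 225*1/3936)/2 = -(-3411/1738 - 75/1312)/2 = -½*(-2302791/1140128) = 2302791/2280256 ≈ 1.0099)
p = 7 + I*√6090 (p = 7 + √(-4378 - 1712) = 7 + √(-6090) = 7 + I*√6090 ≈ 7.0 + 78.038*I)
√(k + G(-111)) + p = √(2302791/2280256 + (151 - 1*(-111))) + (7 + I*√6090) = √(2302791/2280256 + (151 + 111)) + (7 + I*√6090) = √(2302791/2280256 + 262) + (7 + I*√6090) = √(599729863/2280256) + (7 + I*√6090) = √21367775288827/285032 + (7 + I*√6090) = 7 + √21367775288827/285032 + I*√6090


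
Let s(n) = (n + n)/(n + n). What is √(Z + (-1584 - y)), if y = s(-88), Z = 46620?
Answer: √45035 ≈ 212.21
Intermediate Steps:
s(n) = 1 (s(n) = (2*n)/((2*n)) = (2*n)*(1/(2*n)) = 1)
y = 1
√(Z + (-1584 - y)) = √(46620 + (-1584 - 1*1)) = √(46620 + (-1584 - 1)) = √(46620 - 1585) = √45035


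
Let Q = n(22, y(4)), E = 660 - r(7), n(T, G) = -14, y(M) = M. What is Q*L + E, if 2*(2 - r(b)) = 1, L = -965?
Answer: 28337/2 ≈ 14169.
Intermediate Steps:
r(b) = 3/2 (r(b) = 2 - ½*1 = 2 - ½ = 3/2)
E = 1317/2 (E = 660 - 1*3/2 = 660 - 3/2 = 1317/2 ≈ 658.50)
Q = -14
Q*L + E = -14*(-965) + 1317/2 = 13510 + 1317/2 = 28337/2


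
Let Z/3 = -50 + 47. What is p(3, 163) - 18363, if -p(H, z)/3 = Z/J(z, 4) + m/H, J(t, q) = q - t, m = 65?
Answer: -976693/53 ≈ -18428.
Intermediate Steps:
Z = -9 (Z = 3*(-50 + 47) = 3*(-3) = -9)
p(H, z) = -195/H + 27/(4 - z) (p(H, z) = -3*(-9/(4 - z) + 65/H) = -195/H + 27/(4 - z))
p(3, 163) - 18363 = 3*(260 - 65*163 - 9*3)/(3*(-4 + 163)) - 18363 = 3*(⅓)*(260 - 10595 - 27)/159 - 18363 = 3*(⅓)*(1/159)*(-10362) - 18363 = -3454/53 - 18363 = -976693/53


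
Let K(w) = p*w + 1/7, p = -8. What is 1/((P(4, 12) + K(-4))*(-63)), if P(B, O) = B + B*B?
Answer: -1/3285 ≈ -0.00030441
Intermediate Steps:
P(B, O) = B + B²
K(w) = ⅐ - 8*w (K(w) = -8*w + 1/7 = -8*w + 1*(⅐) = -8*w + ⅐ = ⅐ - 8*w)
1/((P(4, 12) + K(-4))*(-63)) = 1/((4*(1 + 4) + (⅐ - 8*(-4)))*(-63)) = 1/((4*5 + (⅐ + 32))*(-63)) = 1/((20 + 225/7)*(-63)) = 1/((365/7)*(-63)) = 1/(-3285) = -1/3285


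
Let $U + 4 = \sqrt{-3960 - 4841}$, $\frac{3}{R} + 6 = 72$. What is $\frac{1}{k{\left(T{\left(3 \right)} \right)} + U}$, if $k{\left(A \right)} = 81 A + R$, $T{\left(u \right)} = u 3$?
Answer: $\frac{26994}{19899545} - \frac{484 i \sqrt{8801}}{258694085} \approx 0.0013565 - 0.00017552 i$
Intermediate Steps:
$T{\left(u \right)} = 3 u$
$R = \frac{1}{22}$ ($R = \frac{3}{-6 + 72} = \frac{3}{66} = 3 \cdot \frac{1}{66} = \frac{1}{22} \approx 0.045455$)
$k{\left(A \right)} = \frac{1}{22} + 81 A$ ($k{\left(A \right)} = 81 A + \frac{1}{22} = \frac{1}{22} + 81 A$)
$U = -4 + i \sqrt{8801}$ ($U = -4 + \sqrt{-3960 - 4841} = -4 + \sqrt{-8801} = -4 + i \sqrt{8801} \approx -4.0 + 93.814 i$)
$\frac{1}{k{\left(T{\left(3 \right)} \right)} + U} = \frac{1}{\left(\frac{1}{22} + 81 \cdot 3 \cdot 3\right) - \left(4 - i \sqrt{8801}\right)} = \frac{1}{\left(\frac{1}{22} + 81 \cdot 9\right) - \left(4 - i \sqrt{8801}\right)} = \frac{1}{\left(\frac{1}{22} + 729\right) - \left(4 - i \sqrt{8801}\right)} = \frac{1}{\frac{16039}{22} - \left(4 - i \sqrt{8801}\right)} = \frac{1}{\frac{15951}{22} + i \sqrt{8801}}$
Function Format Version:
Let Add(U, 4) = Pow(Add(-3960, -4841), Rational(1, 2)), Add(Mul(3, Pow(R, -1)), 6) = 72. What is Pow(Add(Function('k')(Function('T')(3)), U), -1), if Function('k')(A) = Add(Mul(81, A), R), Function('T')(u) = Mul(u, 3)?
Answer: Add(Rational(26994, 19899545), Mul(Rational(-484, 258694085), I, Pow(8801, Rational(1, 2)))) ≈ Add(0.0013565, Mul(-0.00017552, I))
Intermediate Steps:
Function('T')(u) = Mul(3, u)
R = Rational(1, 22) (R = Mul(3, Pow(Add(-6, 72), -1)) = Mul(3, Pow(66, -1)) = Mul(3, Rational(1, 66)) = Rational(1, 22) ≈ 0.045455)
Function('k')(A) = Add(Rational(1, 22), Mul(81, A)) (Function('k')(A) = Add(Mul(81, A), Rational(1, 22)) = Add(Rational(1, 22), Mul(81, A)))
U = Add(-4, Mul(I, Pow(8801, Rational(1, 2)))) (U = Add(-4, Pow(Add(-3960, -4841), Rational(1, 2))) = Add(-4, Pow(-8801, Rational(1, 2))) = Add(-4, Mul(I, Pow(8801, Rational(1, 2)))) ≈ Add(-4.0000, Mul(93.814, I)))
Pow(Add(Function('k')(Function('T')(3)), U), -1) = Pow(Add(Add(Rational(1, 22), Mul(81, Mul(3, 3))), Add(-4, Mul(I, Pow(8801, Rational(1, 2))))), -1) = Pow(Add(Add(Rational(1, 22), Mul(81, 9)), Add(-4, Mul(I, Pow(8801, Rational(1, 2))))), -1) = Pow(Add(Add(Rational(1, 22), 729), Add(-4, Mul(I, Pow(8801, Rational(1, 2))))), -1) = Pow(Add(Rational(16039, 22), Add(-4, Mul(I, Pow(8801, Rational(1, 2))))), -1) = Pow(Add(Rational(15951, 22), Mul(I, Pow(8801, Rational(1, 2)))), -1)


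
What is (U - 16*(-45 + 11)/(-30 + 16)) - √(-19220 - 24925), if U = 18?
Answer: -146/7 - 9*I*√545 ≈ -20.857 - 210.11*I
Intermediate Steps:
(U - 16*(-45 + 11)/(-30 + 16)) - √(-19220 - 24925) = (18 - 16*(-45 + 11)/(-30 + 16)) - √(-19220 - 24925) = (18 - (-544)/(-14)) - √(-44145) = (18 - (-544)*(-1)/14) - 9*I*√545 = (18 - 16*17/7) - 9*I*√545 = (18 - 272/7) - 9*I*√545 = -146/7 - 9*I*√545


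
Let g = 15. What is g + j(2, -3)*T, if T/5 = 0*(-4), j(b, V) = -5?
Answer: 15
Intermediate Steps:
T = 0 (T = 5*(0*(-4)) = 5*0 = 0)
g + j(2, -3)*T = 15 - 5*0 = 15 + 0 = 15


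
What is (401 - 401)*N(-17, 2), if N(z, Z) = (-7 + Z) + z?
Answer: 0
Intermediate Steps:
N(z, Z) = -7 + Z + z
(401 - 401)*N(-17, 2) = (401 - 401)*(-7 + 2 - 17) = 0*(-22) = 0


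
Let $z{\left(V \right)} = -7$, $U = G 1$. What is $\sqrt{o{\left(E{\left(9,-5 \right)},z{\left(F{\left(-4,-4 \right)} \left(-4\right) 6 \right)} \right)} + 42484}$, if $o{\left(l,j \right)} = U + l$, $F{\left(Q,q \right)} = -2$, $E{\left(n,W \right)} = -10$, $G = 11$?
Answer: $\sqrt{42485} \approx 206.12$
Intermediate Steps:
$U = 11$ ($U = 11 \cdot 1 = 11$)
$o{\left(l,j \right)} = 11 + l$
$\sqrt{o{\left(E{\left(9,-5 \right)},z{\left(F{\left(-4,-4 \right)} \left(-4\right) 6 \right)} \right)} + 42484} = \sqrt{\left(11 - 10\right) + 42484} = \sqrt{1 + 42484} = \sqrt{42485}$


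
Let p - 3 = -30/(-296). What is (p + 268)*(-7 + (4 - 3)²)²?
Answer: 361107/37 ≈ 9759.7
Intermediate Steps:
p = 459/148 (p = 3 - 30/(-296) = 3 - 30*(-1/296) = 3 + 15/148 = 459/148 ≈ 3.1014)
(p + 268)*(-7 + (4 - 3)²)² = (459/148 + 268)*(-7 + (4 - 3)²)² = 40123*(-7 + 1²)²/148 = 40123*(-7 + 1)²/148 = (40123/148)*(-6)² = (40123/148)*36 = 361107/37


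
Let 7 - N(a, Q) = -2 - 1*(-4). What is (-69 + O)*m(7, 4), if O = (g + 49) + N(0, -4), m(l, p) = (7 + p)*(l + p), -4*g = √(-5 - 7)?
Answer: -1815 - 121*I*√3/2 ≈ -1815.0 - 104.79*I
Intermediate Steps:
N(a, Q) = 5 (N(a, Q) = 7 - (-2 - 1*(-4)) = 7 - (-2 + 4) = 7 - 1*2 = 7 - 2 = 5)
g = -I*√3/2 (g = -√(-5 - 7)/4 = -I*√3/2 ≈ -0.86602*I)
O = 54 - I*√3/2 (O = (-I*√3/2 + 49) + 5 = (49 - I*√3/2) + 5 = 54 - I*√3/2 ≈ 54.0 - 0.86602*I)
(-69 + O)*m(7, 4) = (-69 + (54 - I*√3/2))*(4² + 7*7 + 7*4 + 7*4) = (-15 - I*√3/2)*(16 + 49 + 28 + 28) = (-15 - I*√3/2)*121 = -1815 - 121*I*√3/2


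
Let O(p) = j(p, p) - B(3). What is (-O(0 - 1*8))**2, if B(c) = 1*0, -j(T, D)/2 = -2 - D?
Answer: 144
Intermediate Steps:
j(T, D) = 4 + 2*D (j(T, D) = -2*(-2 - D) = 4 + 2*D)
B(c) = 0
O(p) = 4 + 2*p (O(p) = (4 + 2*p) - 1*0 = (4 + 2*p) + 0 = 4 + 2*p)
(-O(0 - 1*8))**2 = (-(4 + 2*(0 - 1*8)))**2 = (-(4 + 2*(0 - 8)))**2 = (-(4 + 2*(-8)))**2 = (-(4 - 16))**2 = (-1*(-12))**2 = 12**2 = 144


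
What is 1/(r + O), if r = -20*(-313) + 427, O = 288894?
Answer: 1/295581 ≈ 3.3832e-6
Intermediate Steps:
r = 6687 (r = 6260 + 427 = 6687)
1/(r + O) = 1/(6687 + 288894) = 1/295581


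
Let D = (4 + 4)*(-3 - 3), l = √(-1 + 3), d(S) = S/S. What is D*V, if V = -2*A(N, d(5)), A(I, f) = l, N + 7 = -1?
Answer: 96*√2 ≈ 135.76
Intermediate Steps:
d(S) = 1
N = -8 (N = -7 - 1 = -8)
l = √2 ≈ 1.4142
A(I, f) = √2
V = -2*√2 ≈ -2.8284
D = -48 (D = 8*(-6) = -48)
D*V = -(-96)*√2 = 96*√2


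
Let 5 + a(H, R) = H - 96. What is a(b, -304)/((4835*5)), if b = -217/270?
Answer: -27487/6527250 ≈ -0.0042111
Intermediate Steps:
b = -217/270 (b = -217*1/270 = -217/270 ≈ -0.80370)
a(H, R) = -101 + H (a(H, R) = -5 + (H - 96) = -5 + (-96 + H) = -101 + H)
a(b, -304)/((4835*5)) = (-101 - 217/270)/((4835*5)) = -27487/270/24175 = -27487/270*1/24175 = -27487/6527250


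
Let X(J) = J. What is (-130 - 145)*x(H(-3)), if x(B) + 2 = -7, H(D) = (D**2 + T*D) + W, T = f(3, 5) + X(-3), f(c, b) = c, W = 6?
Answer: 2475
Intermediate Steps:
T = 0 (T = 3 - 3 = 0)
H(D) = 6 + D**2 (H(D) = (D**2 + 0*D) + 6 = (D**2 + 0) + 6 = D**2 + 6 = 6 + D**2)
x(B) = -9 (x(B) = -2 - 7 = -9)
(-130 - 145)*x(H(-3)) = (-130 - 145)*(-9) = -275*(-9) = 2475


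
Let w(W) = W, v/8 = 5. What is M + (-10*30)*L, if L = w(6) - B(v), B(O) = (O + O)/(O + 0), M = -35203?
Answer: -36403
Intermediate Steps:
v = 40 (v = 8*5 = 40)
B(O) = 2 (B(O) = (2*O)/O = 2)
L = 4 (L = 6 - 1*2 = 6 - 2 = 4)
M + (-10*30)*L = -35203 - 10*30*4 = -35203 - 300*4 = -35203 - 1200 = -36403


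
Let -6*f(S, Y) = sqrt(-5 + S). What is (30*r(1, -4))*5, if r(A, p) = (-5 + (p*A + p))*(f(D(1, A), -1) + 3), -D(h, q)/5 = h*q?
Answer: -5850 + 325*I*sqrt(10) ≈ -5850.0 + 1027.7*I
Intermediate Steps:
D(h, q) = -5*h*q
f(S, Y) = -sqrt(-5 + S)/6
r(A, p) = (3 - sqrt(-5 - 5*A)/6)*(-5 + p + A*p) (r(A, p) = (-5 + (p*A + p))*(-sqrt(-5 - 5*1*A)/6 + 3) = (-5 + (A*p + p))*(-sqrt(-5 - 5*A)/6 + 3) = (-5 + (p + A*p))*(3 - sqrt(-5 - 5*A)/6) = (-5 + p + A*p)*(3 - sqrt(-5 - 5*A)/6) = (3 - sqrt(-5 - 5*A)/6)*(-5 + p + A*p))
(30*r(1, -4))*5 = (30*(-15 + 3*(-4) + 5*sqrt(-5 - 5*1)/6 + 3*1*(-4) - 1/6*(-4)*sqrt(-5 - 5*1) - 1/6*1*(-4)*sqrt(-5 - 5*1)))*5 = (30*(-15 - 12 + 5*sqrt(-5 - 5)/6 - 12 - 1/6*(-4)*sqrt(-5 - 5) - 1/6*1*(-4)*sqrt(-5 - 5)))*5 = (30*(-15 - 12 + 5*sqrt(-10)/6 - 12 - 1/6*(-4)*sqrt(-10) - 1/6*1*(-4)*sqrt(-10)))*5 = (30*(-15 - 12 + 5*(I*sqrt(10))/6 - 12 - 1/6*(-4)*I*sqrt(10) - 1/6*1*(-4)*I*sqrt(10)))*5 = (30*(-15 - 12 + 5*I*sqrt(10)/6 - 12 + 2*I*sqrt(10)/3 + 2*I*sqrt(10)/3))*5 = (30*(-39 + 13*I*sqrt(10)/6))*5 = (-1170 + 65*I*sqrt(10))*5 = -5850 + 325*I*sqrt(10)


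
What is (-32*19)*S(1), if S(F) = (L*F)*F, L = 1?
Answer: -608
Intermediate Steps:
S(F) = F**2 (S(F) = (1*F)*F = F*F = F**2)
(-32*19)*S(1) = -32*19*1**2 = -608*1 = -608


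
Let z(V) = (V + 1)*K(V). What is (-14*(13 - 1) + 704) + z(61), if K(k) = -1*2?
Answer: 412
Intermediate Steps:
K(k) = -2
z(V) = -2 - 2*V (z(V) = (V + 1)*(-2) = (1 + V)*(-2) = -2 - 2*V)
(-14*(13 - 1) + 704) + z(61) = (-14*(13 - 1) + 704) + (-2 - 2*61) = (-14*12 + 704) + (-2 - 122) = (-168 + 704) - 124 = 536 - 124 = 412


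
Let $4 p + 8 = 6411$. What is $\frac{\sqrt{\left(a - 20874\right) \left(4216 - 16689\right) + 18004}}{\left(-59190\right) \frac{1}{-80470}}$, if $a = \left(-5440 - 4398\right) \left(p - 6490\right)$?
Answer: $\frac{8047 i \sqrt{2398785709694}}{11838} \approx 1.0528 \cdot 10^{6} i$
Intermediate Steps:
$p = \frac{6403}{4}$ ($p = -2 + \frac{1}{4} \cdot 6411 = -2 + \frac{6411}{4} = \frac{6403}{4} \approx 1600.8$)
$a = \frac{96200883}{2}$ ($a = \left(-5440 - 4398\right) \left(\frac{6403}{4} - 6490\right) = \left(-5440 - 4398\right) \left(- \frac{19557}{4}\right) = \left(-9838\right) \left(- \frac{19557}{4}\right) = \frac{96200883}{2} \approx 4.81 \cdot 10^{7}$)
$\frac{\sqrt{\left(a - 20874\right) \left(4216 - 16689\right) + 18004}}{\left(-59190\right) \frac{1}{-80470}} = \frac{\sqrt{\left(\frac{96200883}{2} - 20874\right) \left(4216 - 16689\right) + 18004}}{\left(-59190\right) \frac{1}{-80470}} = \frac{\sqrt{\frac{96159135}{2} \left(-12473\right) + 18004}}{\left(-59190\right) \left(- \frac{1}{80470}\right)} = \frac{\sqrt{- \frac{1199392890855}{2} + 18004}}{\frac{5919}{8047}} = \sqrt{- \frac{1199392854847}{2}} \cdot \frac{8047}{5919} = \frac{i \sqrt{2398785709694}}{2} \cdot \frac{8047}{5919} = \frac{8047 i \sqrt{2398785709694}}{11838}$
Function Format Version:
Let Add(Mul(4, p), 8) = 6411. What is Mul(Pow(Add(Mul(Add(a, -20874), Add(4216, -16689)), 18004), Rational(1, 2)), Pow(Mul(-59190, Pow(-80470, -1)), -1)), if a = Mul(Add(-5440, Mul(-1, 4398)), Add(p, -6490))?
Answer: Mul(Rational(8047, 11838), I, Pow(2398785709694, Rational(1, 2))) ≈ Mul(1.0528e+6, I)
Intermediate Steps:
p = Rational(6403, 4) (p = Add(-2, Mul(Rational(1, 4), 6411)) = Add(-2, Rational(6411, 4)) = Rational(6403, 4) ≈ 1600.8)
a = Rational(96200883, 2) (a = Mul(Add(-5440, Mul(-1, 4398)), Add(Rational(6403, 4), -6490)) = Mul(Add(-5440, -4398), Rational(-19557, 4)) = Mul(-9838, Rational(-19557, 4)) = Rational(96200883, 2) ≈ 4.8100e+7)
Mul(Pow(Add(Mul(Add(a, -20874), Add(4216, -16689)), 18004), Rational(1, 2)), Pow(Mul(-59190, Pow(-80470, -1)), -1)) = Mul(Pow(Add(Mul(Add(Rational(96200883, 2), -20874), Add(4216, -16689)), 18004), Rational(1, 2)), Pow(Mul(-59190, Pow(-80470, -1)), -1)) = Mul(Pow(Add(Mul(Rational(96159135, 2), -12473), 18004), Rational(1, 2)), Pow(Mul(-59190, Rational(-1, 80470)), -1)) = Mul(Pow(Add(Rational(-1199392890855, 2), 18004), Rational(1, 2)), Pow(Rational(5919, 8047), -1)) = Mul(Pow(Rational(-1199392854847, 2), Rational(1, 2)), Rational(8047, 5919)) = Mul(Mul(Rational(1, 2), I, Pow(2398785709694, Rational(1, 2))), Rational(8047, 5919)) = Mul(Rational(8047, 11838), I, Pow(2398785709694, Rational(1, 2)))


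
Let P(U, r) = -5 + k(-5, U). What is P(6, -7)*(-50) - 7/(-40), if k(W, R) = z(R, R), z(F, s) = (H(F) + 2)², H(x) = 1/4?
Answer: -59/20 ≈ -2.9500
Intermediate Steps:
H(x) = ¼
z(F, s) = 81/16 (z(F, s) = (¼ + 2)² = (9/4)² = 81/16)
k(W, R) = 81/16
P(U, r) = 1/16 (P(U, r) = -5 + 81/16 = 1/16)
P(6, -7)*(-50) - 7/(-40) = (1/16)*(-50) - 7/(-40) = -25/8 - 7*(-1/40) = -25/8 + 7/40 = -59/20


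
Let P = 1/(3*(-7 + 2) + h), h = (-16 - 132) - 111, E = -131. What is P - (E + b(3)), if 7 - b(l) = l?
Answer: 34797/274 ≈ 127.00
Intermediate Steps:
b(l) = 7 - l
h = -259 (h = -148 - 111 = -259)
P = -1/274 (P = 1/(3*(-7 + 2) - 259) = 1/(3*(-5) - 259) = 1/(-15 - 259) = 1/(-274) = -1/274 ≈ -0.0036496)
P - (E + b(3)) = -1/274 - (-131 + (7 - 1*3)) = -1/274 - (-131 + (7 - 3)) = -1/274 - (-131 + 4) = -1/274 - 1*(-127) = -1/274 + 127 = 34797/274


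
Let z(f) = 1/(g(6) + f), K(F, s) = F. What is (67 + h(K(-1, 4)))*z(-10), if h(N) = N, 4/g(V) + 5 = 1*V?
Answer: -11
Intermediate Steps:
g(V) = 4/(-5 + V) (g(V) = 4/(-5 + 1*V) = 4/(-5 + V))
z(f) = 1/(4 + f) (z(f) = 1/(4/(-5 + 6) + f) = 1/(4/1 + f) = 1/(4*1 + f) = 1/(4 + f))
(67 + h(K(-1, 4)))*z(-10) = (67 - 1)/(4 - 10) = 66/(-6) = 66*(-⅙) = -11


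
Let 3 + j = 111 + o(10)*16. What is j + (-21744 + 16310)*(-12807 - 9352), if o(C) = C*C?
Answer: 120413714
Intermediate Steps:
o(C) = C²
j = 1708 (j = -3 + (111 + 10²*16) = -3 + (111 + 100*16) = -3 + (111 + 1600) = -3 + 1711 = 1708)
j + (-21744 + 16310)*(-12807 - 9352) = 1708 + (-21744 + 16310)*(-12807 - 9352) = 1708 - 5434*(-22159) = 1708 + 120412006 = 120413714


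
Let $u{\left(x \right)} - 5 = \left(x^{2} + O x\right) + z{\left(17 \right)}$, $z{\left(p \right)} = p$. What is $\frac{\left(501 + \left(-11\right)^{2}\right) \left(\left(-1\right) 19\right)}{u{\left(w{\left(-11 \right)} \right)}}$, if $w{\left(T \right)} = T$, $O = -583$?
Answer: $- \frac{5909}{3278} \approx -1.8026$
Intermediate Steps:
$u{\left(x \right)} = 22 + x^{2} - 583 x$ ($u{\left(x \right)} = 5 + \left(\left(x^{2} - 583 x\right) + 17\right) = 5 + \left(17 + x^{2} - 583 x\right) = 22 + x^{2} - 583 x$)
$\frac{\left(501 + \left(-11\right)^{2}\right) \left(\left(-1\right) 19\right)}{u{\left(w{\left(-11 \right)} \right)}} = \frac{\left(501 + \left(-11\right)^{2}\right) \left(\left(-1\right) 19\right)}{22 + \left(-11\right)^{2} - -6413} = \frac{\left(501 + 121\right) \left(-19\right)}{22 + 121 + 6413} = \frac{622 \left(-19\right)}{6556} = \left(-11818\right) \frac{1}{6556} = - \frac{5909}{3278}$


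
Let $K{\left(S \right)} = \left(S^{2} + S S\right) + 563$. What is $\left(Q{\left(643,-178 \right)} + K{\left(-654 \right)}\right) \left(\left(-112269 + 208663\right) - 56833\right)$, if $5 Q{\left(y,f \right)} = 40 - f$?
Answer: $\frac{169328715273}{5} \approx 3.3866 \cdot 10^{10}$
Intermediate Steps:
$Q{\left(y,f \right)} = 8 - \frac{f}{5}$ ($Q{\left(y,f \right)} = \frac{40 - f}{5} = 8 - \frac{f}{5}$)
$K{\left(S \right)} = 563 + 2 S^{2}$ ($K{\left(S \right)} = \left(S^{2} + S^{2}\right) + 563 = 2 S^{2} + 563 = 563 + 2 S^{2}$)
$\left(Q{\left(643,-178 \right)} + K{\left(-654 \right)}\right) \left(\left(-112269 + 208663\right) - 56833\right) = \left(\left(8 - - \frac{178}{5}\right) + \left(563 + 2 \left(-654\right)^{2}\right)\right) \left(\left(-112269 + 208663\right) - 56833\right) = \left(\left(8 + \frac{178}{5}\right) + \left(563 + 2 \cdot 427716\right)\right) \left(96394 - 56833\right) = \left(\frac{218}{5} + \left(563 + 855432\right)\right) 39561 = \left(\frac{218}{5} + 855995\right) 39561 = \frac{4280193}{5} \cdot 39561 = \frac{169328715273}{5}$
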